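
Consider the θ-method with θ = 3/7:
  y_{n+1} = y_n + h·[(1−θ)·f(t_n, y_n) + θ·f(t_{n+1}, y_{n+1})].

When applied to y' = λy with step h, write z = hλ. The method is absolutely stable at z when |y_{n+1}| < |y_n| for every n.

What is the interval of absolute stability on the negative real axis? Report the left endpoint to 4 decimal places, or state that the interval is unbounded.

z∈(-14.0000,0).

On y'=λy, z=hλ:
  y_{n+1} = y_n + z·[4/7·y_n + 3/7·y_{n+1}] ⇒ (1 − 3/7z)y_{n+1} = (1 + 4/7z)y_n
  Hence R(z) = (1 + 4/7z)/(1 − 3/7z).

Boundary: |R(x)|=1, x<0.
x=-0.91: |R|=0.3453
R=−1: 1+4/7x = −1+3/7x ⇒ -1/7x=2 ⇒ x=2/(-1/7)=-14.0000
Confirm numerically:
  x=-10.287: |R|=0.90193 <1
  x=-8.250: |R|=0.81890 <1
  x=-6.656: |R|=0.72768 <1
  x=-14.484: |R|=1.00959 >1
  x=-14.362: |R|=1.00723 >1
  x=-14.191: |R|=1.00385 >1
Stable set (-14.0000, 0).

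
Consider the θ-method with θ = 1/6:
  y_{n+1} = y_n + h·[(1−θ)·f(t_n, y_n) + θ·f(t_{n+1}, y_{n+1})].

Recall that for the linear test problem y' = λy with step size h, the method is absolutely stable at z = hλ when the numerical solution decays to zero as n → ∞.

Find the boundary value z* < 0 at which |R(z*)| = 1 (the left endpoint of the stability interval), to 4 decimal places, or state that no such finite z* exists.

left endpoint -3.0000.

Set f=λy, z=hλ:
  y_{n+1} = y_n + z·[5/6·y_n + 1/6·y_{n+1}] ⇒ (1 − 1/6z)y_{n+1} = (1 + 5/6z)y_n
  so R(z) = (1 + 5/6z)/(1 − 1/6z).

Find x<0 with |R(x)|<1.
x=-1.05: |R|=0.1064
R=−1: 1+5/6x = −1+1/6x ⇒ -2/3x=2 ⇒ x=2/(-2/3)=-3.0000
Confirm numerically:
  x=-2.739: |R|=0.88054 <1
  x=-2.658: |R|=0.84200 <1
  x=-1.950: |R|=0.47170 <1
  x=-1.882: |R|=0.43263 <1
  x=-3.440: |R|=1.18644 >1
  x=-3.321: |R|=1.13775 >1
Stable set (-3.0000, 0).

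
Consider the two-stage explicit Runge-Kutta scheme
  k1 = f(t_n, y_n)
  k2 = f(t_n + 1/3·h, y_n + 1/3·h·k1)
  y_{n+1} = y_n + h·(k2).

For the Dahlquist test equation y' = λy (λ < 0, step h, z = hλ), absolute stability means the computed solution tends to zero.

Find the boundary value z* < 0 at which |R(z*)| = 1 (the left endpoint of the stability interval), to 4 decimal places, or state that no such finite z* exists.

z* = -3.0000.

With y'=λy (z=hλ):
  k1=λy_n ⇒ h·k1=z·y_n;  k2=λ(1+1/3z)y_n ⇒ h·k2=z(1+1/3z)y_n
  y_{n+1}/y_n = 1 + z(1+1/3z) = 1 + z + 1/3z²
  ⇒ R(z) = 1 + z + 1/3z².

Find x<0 with |R(x)|<1.
x=-1.29: |R|=0.2647
R=1: x+1/3x²=0 ⇒ x=−3=-3.0000; min R=1−1/(4·1/3)=0.2500>−1
Confirm numerically:
  x=-1.826: |R|=0.28543 <1
  x=-1.578: |R|=0.25203 <1
  x=-1.411: |R|=0.25264 <1
  x=-3.448: |R|=1.51490 >1
  x=-3.298: |R|=1.32760 >1
  x=-3.180: |R|=1.19080 >1
Stable set (-3.0000, 0).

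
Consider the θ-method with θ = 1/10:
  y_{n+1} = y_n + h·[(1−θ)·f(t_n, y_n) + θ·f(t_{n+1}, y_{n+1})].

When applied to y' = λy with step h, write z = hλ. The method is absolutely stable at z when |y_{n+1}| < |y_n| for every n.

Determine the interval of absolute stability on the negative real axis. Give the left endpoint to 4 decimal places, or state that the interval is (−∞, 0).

Set f=λy, z=hλ:
  y_{n+1} = y_n + z·[9/10·y_n + 1/10·y_{n+1}] ⇒ (1 − 1/10z)y_{n+1} = (1 + 9/10z)y_n
  R(z) = (1 + 9/10z)/(1 − 1/10z).

Find x<0 with |R(x)|<1.
x=-0.49: |R|=0.5329
R=−1: 1+9/10x = −1+1/10x ⇒ -4/5x=2 ⇒ x=2/(-4/5)=-2.5000
Confirm numerically:
  x=-2.153: |R|=0.77158 <1
  x=-1.995: |R|=0.66319 <1
  x=-1.722: |R|=0.46903 <1
  x=-1.119: |R|=0.00639 <1
  x=-2.565: |R|=1.04138 >1
  x=-2.553: |R|=1.03378 >1
So |R|<1 on (-2.5000, 0).

z∈(-2.5000,0).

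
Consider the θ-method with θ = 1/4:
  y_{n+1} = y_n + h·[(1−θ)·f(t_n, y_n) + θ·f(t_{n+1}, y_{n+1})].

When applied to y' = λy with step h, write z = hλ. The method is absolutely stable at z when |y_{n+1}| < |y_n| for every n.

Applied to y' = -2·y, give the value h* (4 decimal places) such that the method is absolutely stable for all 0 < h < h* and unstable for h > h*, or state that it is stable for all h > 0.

(-4.0000,0); λ=-2 ⇒ h* = (4)/2 = 2.0000.

Set f=λy, z=hλ:
  y_{n+1} = y_n + z·[3/4·y_n + 1/4·y_{n+1}] ⇒ (1 − 1/4z)y_{n+1} = (1 + 3/4z)y_n
  R(z) = (1 + 3/4z)/(1 − 1/4z).

Find x<0 with |R(x)|<1.
x=-1.02: |R|=0.1873
R=−1: 1+3/4x = −1+1/4x ⇒ -1/2x=2 ⇒ x=2/(-1/2)=-4.0000
Confirm numerically:
  x=-3.881: |R|=0.96980 <1
  x=-3.575: |R|=0.88779 <1
  x=-2.895: |R|=0.67948 <1
  x=-2.385: |R|=0.49413 <1
  x=-4.566: |R|=1.13215 >1
  x=-4.397: |R|=1.09456 >1
  x=-4.105: |R|=1.02591 >1
Stable set (-4.0000, 0).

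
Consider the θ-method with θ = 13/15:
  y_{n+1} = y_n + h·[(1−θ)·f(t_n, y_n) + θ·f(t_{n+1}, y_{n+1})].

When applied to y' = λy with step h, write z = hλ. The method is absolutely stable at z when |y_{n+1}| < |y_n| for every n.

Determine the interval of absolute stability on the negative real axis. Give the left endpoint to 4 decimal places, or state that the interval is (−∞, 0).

interval (−∞, 0).

With y'=λy (z=hλ):
  y_{n+1} = y_n + z·[2/15·y_n + 13/15·y_{n+1}] ⇒ (1 − 13/15z)y_{n+1} = (1 + 2/15z)y_n
  ⇒ R(z) = (1 + 2/15z)/(1 − 13/15z).

Solve |R(x)|<1 on ℝ⁻.
x=-0.52: |R|=0.6415
x=-2: |R|=0.2683
x=-10: |R|=0.0345
x=-100: |R|=0.1407
θ=13/15≥1/2 ⇒ |1+2/15x|<|1−13/15x| ∀x<0 ⇒ stable on all of ℝ⁻.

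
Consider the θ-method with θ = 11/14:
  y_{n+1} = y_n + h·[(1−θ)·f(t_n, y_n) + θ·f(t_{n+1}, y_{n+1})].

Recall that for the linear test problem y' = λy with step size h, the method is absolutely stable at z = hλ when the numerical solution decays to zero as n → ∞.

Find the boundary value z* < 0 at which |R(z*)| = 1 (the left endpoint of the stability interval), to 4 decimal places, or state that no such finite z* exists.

Set f=λy, z=hλ:
  y_{n+1} = y_n + z·[3/14·y_n + 11/14·y_{n+1}] ⇒ (1 − 11/14z)y_{n+1} = (1 + 3/14z)y_n
  R(z) = (1 + 3/14z)/(1 − 11/14z).

Need |R(x)|<1, x<0.
x=-1.45: |R|=0.3222
x=-2: |R|=0.2222
x=-10: |R|=0.1290
x=-100: |R|=0.2567
θ=11/14≥1/2 ⇒ |1+3/14x|<|1−11/14x| ∀x<0 ⇒ stable on all of ℝ⁻.

(−∞, 0) — no finite endpoint.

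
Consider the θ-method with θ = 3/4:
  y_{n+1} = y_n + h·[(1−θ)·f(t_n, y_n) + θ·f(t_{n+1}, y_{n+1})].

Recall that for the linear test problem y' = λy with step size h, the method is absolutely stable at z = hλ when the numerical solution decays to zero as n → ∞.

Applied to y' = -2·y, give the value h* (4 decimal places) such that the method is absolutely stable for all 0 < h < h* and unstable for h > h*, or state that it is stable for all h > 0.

(−∞, 0) — no finite endpoint. Any h>0 works for λ=-2.

Set f=λy, z=hλ:
  y_{n+1} = y_n + z·[1/4·y_n + 3/4·y_{n+1}] ⇒ (1 − 3/4z)y_{n+1} = (1 + 1/4z)y_n
  Hence R(z) = (1 + 1/4z)/(1 − 3/4z).

Solve |R(x)|<1 on ℝ⁻.
x=-0.73: |R|=0.5283
x=-2: |R|=0.2000
x=-10: |R|=0.1765
x=-100: |R|=0.3158
θ=3/4≥1/2 ⇒ |1+1/4x|<|1−3/4x| ∀x<0 ⇒ unbounded interval.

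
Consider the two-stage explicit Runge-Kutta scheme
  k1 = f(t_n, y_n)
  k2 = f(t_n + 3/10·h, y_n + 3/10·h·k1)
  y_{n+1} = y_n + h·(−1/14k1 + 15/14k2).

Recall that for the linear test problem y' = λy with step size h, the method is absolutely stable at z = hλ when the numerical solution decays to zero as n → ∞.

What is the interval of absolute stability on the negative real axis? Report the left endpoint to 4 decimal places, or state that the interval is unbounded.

z∈(-3.1111,0).

On y'=λy, z=hλ:
  k1=λy_n ⇒ h·k1=z·y_n;  k2=λ(1+3/10z)y_n ⇒ h·k2=z(1+3/10z)y_n
  y_{n+1}/y_n = 1 − 1/14z + 15/14z(1+3/10z) = 1 + z + 9/28z²
  so R(z) = 1 + z + 9/28z².

Solve |R(x)|<1 on ℝ⁻.
x=-1.36: |R|=0.2345
R=1: x+9/28x²=0 ⇒ x=−28/9=-3.1111; min R=1−1/(4·9/28)=0.2222>−1
Confirm numerically:
  x=-2.602: |R|=0.57420 <1
  x=-2.186: |R|=0.34998 <1
  x=-1.482: |R|=0.22396 <1
  x=-3.554: |R|=1.50594 >1
  x=-3.402: |R|=1.31809 >1
  x=-3.298: |R|=1.19812 >1
Interval (-3.1111, 0).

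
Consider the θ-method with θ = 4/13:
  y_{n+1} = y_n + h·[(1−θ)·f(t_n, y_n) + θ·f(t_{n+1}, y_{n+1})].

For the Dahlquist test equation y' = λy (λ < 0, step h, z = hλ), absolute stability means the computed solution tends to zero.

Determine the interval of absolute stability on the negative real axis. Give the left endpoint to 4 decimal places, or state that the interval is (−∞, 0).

z∈(-5.2000,0).

Test eqn y'=λy, z=hλ:
  y_{n+1} = y_n + z·[9/13·y_n + 4/13·y_{n+1}] ⇒ (1 − 4/13z)y_{n+1} = (1 + 9/13z)y_n
  R(z) = (1 + 9/13z)/(1 − 4/13z).

Boundary: |R(x)|=1, x<0.
x=-1.08: |R|=0.1894
R=−1: 1+9/13x = −1+4/13x ⇒ -5/13x=2 ⇒ x=2/(-5/13)=-5.2000
Confirm numerically:
  x=-4.845: |R|=0.94518 <1
  x=-2.872: |R|=0.52467 <1
  x=-2.425: |R|=0.38877 <1
  x=-5.682: |R|=1.06745 >1
  x=-5.356: |R|=1.02266 >1
  x=-5.310: |R|=1.01606 >1
Interval (-5.2000, 0).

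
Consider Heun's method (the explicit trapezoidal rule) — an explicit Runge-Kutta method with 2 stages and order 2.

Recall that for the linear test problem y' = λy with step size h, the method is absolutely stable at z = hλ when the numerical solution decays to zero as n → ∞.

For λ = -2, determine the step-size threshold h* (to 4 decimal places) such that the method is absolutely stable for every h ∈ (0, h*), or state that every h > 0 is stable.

With y'=λy (z=hλ):
  order 2, 2-stage ⇒ R(z)=1+z+z^2/2
  (e.g. R(-1.68)=0.73120, |R|=0.73120)

Boundary: |R(x)|=1, x<0.
x=-1.68: |R|=0.7312
|R(-2.22)|=1.2442 |R(-1.98)|=0.9802 |R(-1.53)|=0.6404
Bisect:
  x_lo=-2.8152 |R|=2.1474  x_hi=-0.0704 |R|=0.9321
  mid=-1.44281 |R|=0.59804 →hi
  mid=-2.12900 |R|=1.13732 →lo
  mid=-1.78590 |R|=0.80882 →hi
  mid=-1.95745 |R|=0.95835 →hi
  mid=-2.04322 |R|=1.04416 →lo
  mid=-2.00033 |R|=1.00033 →lo
  mid=-1.97889 |R|=0.97911 →hi
  mid=-1.98961 |R|=0.98967 →hi
  mid=-1.99497 |R|=0.99499 →hi
  ...
  [-2.00017,-2.00000] ⇒ x*=-2.0000
Interval (-2.0000, 0).

(-2.0000,0); λ=-2 ⇒ h* = 1.0000.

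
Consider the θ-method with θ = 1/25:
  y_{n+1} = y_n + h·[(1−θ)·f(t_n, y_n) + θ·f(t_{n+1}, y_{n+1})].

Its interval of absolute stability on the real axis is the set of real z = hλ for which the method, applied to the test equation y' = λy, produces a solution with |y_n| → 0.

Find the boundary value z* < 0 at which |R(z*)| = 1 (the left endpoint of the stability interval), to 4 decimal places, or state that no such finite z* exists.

Set f=λy, z=hλ:
  y_{n+1} = y_n + z·[24/25·y_n + 1/25·y_{n+1}] ⇒ (1 − 1/25z)y_{n+1} = (1 + 24/25z)y_n
  ⇒ R(z) = (1 + 24/25z)/(1 − 1/25z).

Boundary: |R(x)|=1, x<0.
x=-1.26: |R|=0.1995
R=−1: 1+24/25x = −1+1/25x ⇒ -23/25x=2 ⇒ x=2/(-23/25)=-2.1739
Confirm numerically:
  x=-1.687: |R|=0.58036 <1
  x=-1.277: |R|=0.21494 <1
  x=-1.258: |R|=0.19773 <1
  x=-1.165: |R|=0.11313 <1
  x=-2.676: |R|=1.41726 >1
  x=-2.381: |R|=1.17395 >1
  x=-2.296: |R|=1.10287 >1
So |R|<1 on (-2.1739, 0).

left endpoint -2.1739.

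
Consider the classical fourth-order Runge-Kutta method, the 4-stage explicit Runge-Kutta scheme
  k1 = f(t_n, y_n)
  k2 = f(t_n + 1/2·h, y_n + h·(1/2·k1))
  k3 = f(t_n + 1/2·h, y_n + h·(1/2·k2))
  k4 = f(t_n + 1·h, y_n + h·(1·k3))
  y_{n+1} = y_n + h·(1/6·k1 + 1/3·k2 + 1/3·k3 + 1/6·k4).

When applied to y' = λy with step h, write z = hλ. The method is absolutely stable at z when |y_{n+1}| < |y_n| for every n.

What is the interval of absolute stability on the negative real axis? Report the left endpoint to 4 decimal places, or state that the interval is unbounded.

z∈(-2.7853,0).

With y'=λy (z=hλ):
  order 4, 4-stage ⇒ R(z)=1+z+z^2/2+z^3/6+z^4/24
  (e.g. R(-0.59)=0.55487, |R|=0.55487)

Boundary: |R(x)|=1, x<0.
x=-0.59: |R|=0.5549
|R(-3.03)|=1.4361 |R(-2.32)|=0.4971 |R(-2.16)|=0.4002
Bisect:
  x_lo=-3.2612 |R|=1.9887  x_hi=-0.1811 |R|=0.8344
  mid=-1.72110 |R|=0.27590 →hi
  mid=-2.49113 |R|=0.63981 →hi
  mid=-2.87614 |R|=1.14584 →lo
  mid=-2.68364 |R|=0.85724 →hi
  mid=-2.77989 |R|=0.99188 →hi
  mid=-2.82801 |R|=1.06634 →lo
  mid=-2.80395 |R|=1.02850 →lo
  mid=-2.79192 |R|=1.01004 →lo
  mid=-2.78590 |R|=1.00092 →lo
  mid=-2.78290 |R|=0.99639 →hi
  ...
  [-2.78534,-2.78515] ⇒ x*=-2.7853
Interval (-2.7853, 0).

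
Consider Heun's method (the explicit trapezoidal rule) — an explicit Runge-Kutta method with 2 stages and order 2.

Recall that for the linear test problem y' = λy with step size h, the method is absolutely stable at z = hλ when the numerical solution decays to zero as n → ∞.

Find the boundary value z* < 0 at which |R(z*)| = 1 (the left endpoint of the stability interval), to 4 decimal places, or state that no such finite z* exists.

On y'=λy, z=hλ:
  order 2, 2-stage ⇒ R(z)=1+z+z^2/2
  (e.g. R(-1.72)=0.75920, |R|=0.75920)

Find x<0 with |R(x)|<1.
x=-1.72: |R|=0.7592
|R(-2.26)|=1.2938 |R(-1.74)|=0.7738 |R(-0.95)|=0.5012
Bisect:
  x_lo=-2.5197 |R|=1.6548  x_hi=-0.2954 |R|=0.7482
  mid=-1.40758 |R|=0.58306 →hi
  mid=-1.96366 |R|=0.96432 →hi
  mid=-2.24170 |R|=1.27091 →lo
  mid=-2.10268 |R|=1.10795 →lo
  mid=-2.03317 |R|=1.03372 →lo
  mid=-1.99841 |R|=0.99841 →hi
  mid=-2.01579 |R|=1.01591 →lo
  mid=-2.00710 |R|=1.00713 →lo
  ...
  [-2.00004,-1.99990] ⇒ x*=-2.0000
So |R|<1 on (-2.0000, 0).

left endpoint -2.0000.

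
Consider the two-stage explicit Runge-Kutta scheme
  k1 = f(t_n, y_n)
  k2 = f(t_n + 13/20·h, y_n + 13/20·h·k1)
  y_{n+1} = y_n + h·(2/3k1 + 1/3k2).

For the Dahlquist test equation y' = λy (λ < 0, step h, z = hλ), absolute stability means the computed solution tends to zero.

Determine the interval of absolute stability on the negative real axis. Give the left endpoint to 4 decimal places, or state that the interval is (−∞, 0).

Test eqn y'=λy, z=hλ:
  k1=λy_n ⇒ h·k1=z·y_n;  k2=λ(1+13/20z)y_n ⇒ h·k2=z(1+13/20z)y_n
  y_{n+1}/y_n = 1 + 2/3z + 1/3z(1+13/20z) = 1 + z + 13/60z²
  so R(z) = 1 + z + 13/60z².

Boundary: |R(x)|=1, x<0.
x=-0.97: |R|=0.2339
R=1: x+13/60x²=0 ⇒ x=−60/13=-4.6154; min R=1−1/(4·13/60)=-0.1538>−1
Confirm numerically:
  x=-4.147: |R|=0.57915 <1
  x=-3.541: |R|=0.17571 <1
  x=-2.675: |R|=0.12461 <1
  x=-5.130: |R|=1.57199 >1
  x=-5.106: |R|=1.54277 >1
  x=-5.069: |R|=1.49820 >1
Interval (-4.6154, 0).

(-4.6154, 0).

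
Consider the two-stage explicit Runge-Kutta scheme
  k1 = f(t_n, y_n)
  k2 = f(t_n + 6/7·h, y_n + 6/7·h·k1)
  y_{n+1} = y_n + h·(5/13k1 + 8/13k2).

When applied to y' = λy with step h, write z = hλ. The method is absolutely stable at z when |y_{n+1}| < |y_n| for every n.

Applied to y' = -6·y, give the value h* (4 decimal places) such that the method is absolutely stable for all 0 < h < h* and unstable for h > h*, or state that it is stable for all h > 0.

(-1.8958,0); λ=-6 ⇒ h* = (91/48)/6 = 0.3160.

Test eqn y'=λy, z=hλ:
  k1=λy_n ⇒ h·k1=z·y_n;  k2=λ(1+6/7z)y_n ⇒ h·k2=z(1+6/7z)y_n
  y_{n+1}/y_n = 1 + 5/13z + 8/13z(1+6/7z) = 1 + z + 48/91z²
  ⇒ R(z) = 1 + z + 48/91z².

Boundary: |R(x)|=1, x<0.
x=-1.52: |R|=0.6987
R=1: x+48/91x²=0 ⇒ x=−91/48=-1.8958; min R=1−1/(4·48/91)=0.5260>−1
Confirm numerically:
  x=-1.741: |R|=0.85781 <1
  x=-1.506: |R|=0.69033 <1
  x=-1.392: |R|=0.63006 <1
  x=-0.939: |R|=0.52608 <1
  x=-2.453: |R|=1.72091 >1
  x=-2.095: |R|=1.22009 >1
  x=-2.037: |R|=1.15168 >1
Interval (-1.8958, 0).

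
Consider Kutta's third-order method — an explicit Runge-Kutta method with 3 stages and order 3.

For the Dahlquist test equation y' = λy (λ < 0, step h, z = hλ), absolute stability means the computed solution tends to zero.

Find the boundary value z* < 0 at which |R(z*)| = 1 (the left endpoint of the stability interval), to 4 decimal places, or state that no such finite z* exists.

z* = -2.5127.

Test eqn y'=λy, z=hλ:
  order 3, 3-stage ⇒ R(z)=1+z+z^2/2+z^3/6
  (e.g. R(-0.53)=0.58564, |R|=0.58564)

Solve |R(x)|<1 on ℝ⁻.
x=-0.53: |R|=0.5856
|R(-2.6)|=1.1493 |R(-1.98)|=0.3135 |R(-1.47)|=0.0810
Bisect:
  x_lo=-3.1961 |R|=2.5300  x_hi=-0.1914 |R|=0.8257
  mid=-1.69377 |R|=0.06921 →hi
  mid=-2.44495 |R|=0.89195 →hi
  mid=-2.82053 |R|=1.58258 →lo
  mid=-2.63274 |R|=1.20847 →lo
  mid=-2.53884 |R|=1.04343 →lo
  mid=-2.49189 |R|=0.96605 →hi
  mid=-2.51537 |R|=1.00432 →lo
  mid=-2.50363 |R|=0.98508 →hi
  mid=-2.50950 |R|=0.99467 →hi
  mid=-2.51243 |R|=0.99949 →hi
  ...
  [-2.51280,-2.51262] ⇒ x*=-2.5127
So |R|<1 on (-2.5127, 0).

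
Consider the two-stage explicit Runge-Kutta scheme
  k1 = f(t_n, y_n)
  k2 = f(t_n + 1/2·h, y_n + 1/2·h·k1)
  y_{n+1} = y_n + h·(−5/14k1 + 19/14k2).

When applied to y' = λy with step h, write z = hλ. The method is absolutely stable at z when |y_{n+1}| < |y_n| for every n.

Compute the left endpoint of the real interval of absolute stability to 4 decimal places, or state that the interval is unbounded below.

Set f=λy, z=hλ:
  k1=λy_n ⇒ h·k1=z·y_n;  k2=λ(1+1/2z)y_n ⇒ h·k2=z(1+1/2z)y_n
  y_{n+1}/y_n = 1 − 5/14z + 19/14z(1+1/2z) = 1 + z + 19/28z²
  so R(z) = 1 + z + 19/28z².

Find x<0 with |R(x)|<1.
x=-1.31: |R|=0.8545
R=1: x+19/28x²=0 ⇒ x=−28/19=-1.4737; min R=1−1/(4·19/28)=0.6316>−1
Confirm numerically:
  x=-1.258: |R|=0.81588 <1
  x=-0.840: |R|=0.63880 <1
  x=-0.749: |R|=0.63168 <1
  x=-1.781: |R|=1.37140 >1
  x=-1.529: |R|=1.05739 >1
So |R|<1 on (-1.4737, 0).

z* = -1.4737.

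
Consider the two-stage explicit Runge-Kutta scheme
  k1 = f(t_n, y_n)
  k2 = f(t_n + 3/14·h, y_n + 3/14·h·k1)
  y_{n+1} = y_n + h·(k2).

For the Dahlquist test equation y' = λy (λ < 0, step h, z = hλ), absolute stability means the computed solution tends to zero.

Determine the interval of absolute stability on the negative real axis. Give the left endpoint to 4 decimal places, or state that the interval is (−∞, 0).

(-4.6667, 0).

With y'=λy (z=hλ):
  k1=λy_n ⇒ h·k1=z·y_n;  k2=λ(1+3/14z)y_n ⇒ h·k2=z(1+3/14z)y_n
  y_{n+1}/y_n = 1 + z(1+3/14z) = 1 + z + 3/14z²
  R(z) = 1 + z + 3/14z².

Boundary: |R(x)|=1, x<0.
x=-1.69: |R|=0.0780
R=1: x+3/14x²=0 ⇒ x=−14/3=-4.6667; min R=1−1/(4·3/14)=-0.1667>−1
Confirm numerically:
  x=-4.432: |R|=0.77713 <1
  x=-3.333: |R|=0.04748 <1
  x=-2.720: |R|=0.13463 <1
  x=-1.921: |R|=0.13023 <1
  x=-4.792: |R|=1.12870 >1
  x=-4.783: |R|=1.11923 >1
So |R|<1 on (-4.6667, 0).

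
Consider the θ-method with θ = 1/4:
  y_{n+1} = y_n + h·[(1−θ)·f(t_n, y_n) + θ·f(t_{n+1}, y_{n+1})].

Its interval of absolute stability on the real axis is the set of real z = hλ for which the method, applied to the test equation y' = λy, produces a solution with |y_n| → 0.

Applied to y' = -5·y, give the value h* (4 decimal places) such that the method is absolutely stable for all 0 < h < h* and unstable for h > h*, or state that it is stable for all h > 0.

(-4.0000,0); λ=-5 ⇒ h* = (4)/5 = 0.8000.

On y'=λy, z=hλ:
  y_{n+1} = y_n + z·[3/4·y_n + 1/4·y_{n+1}] ⇒ (1 − 1/4z)y_{n+1} = (1 + 3/4z)y_n
  ⇒ R(z) = (1 + 3/4z)/(1 − 1/4z).

Need |R(x)|<1, x<0.
x=-1.65: |R|=0.1681
R=−1: 1+3/4x = −1+1/4x ⇒ -1/2x=2 ⇒ x=2/(-1/2)=-4.0000
Confirm numerically:
  x=-3.520: |R|=0.87234 <1
  x=-3.279: |R|=0.80190 <1
  x=-2.950: |R|=0.69784 <1
  x=-1.987: |R|=0.32754 <1
  x=-4.297: |R|=1.07159 >1
  x=-4.084: |R|=1.02078 >1
  x=-4.054: |R|=1.01341 >1
Interval (-4.0000, 0).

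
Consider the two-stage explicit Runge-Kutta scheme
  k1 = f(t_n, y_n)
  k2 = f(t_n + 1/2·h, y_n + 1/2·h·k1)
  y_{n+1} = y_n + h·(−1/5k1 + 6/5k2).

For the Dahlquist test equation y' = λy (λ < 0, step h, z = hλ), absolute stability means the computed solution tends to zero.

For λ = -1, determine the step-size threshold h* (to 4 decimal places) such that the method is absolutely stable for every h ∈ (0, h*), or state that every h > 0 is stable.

On y'=λy, z=hλ:
  k1=λy_n ⇒ h·k1=z·y_n;  k2=λ(1+1/2z)y_n ⇒ h·k2=z(1+1/2z)y_n
  y_{n+1}/y_n = 1 − 1/5z + 6/5z(1+1/2z) = 1 + z + 3/5z²
  ⇒ R(z) = 1 + z + 3/5z².

Need |R(x)|<1, x<0.
x=-1.74: |R|=1.0766
R=1: x+3/5x²=0 ⇒ x=−5/3=-1.6667; min R=1−1/(4·3/5)=0.5833>−1
Confirm numerically:
  x=-1.490: |R|=0.84206 <1
  x=-1.446: |R|=0.80855 <1
  x=-1.067: |R|=0.61609 <1
  x=-1.944: |R|=1.32348 >1
  x=-1.866: |R|=1.22317 >1
Interval (-1.6667, 0).

(-1.6667,0); λ=-1 ⇒ h* = (5/3)/1 = 1.6667.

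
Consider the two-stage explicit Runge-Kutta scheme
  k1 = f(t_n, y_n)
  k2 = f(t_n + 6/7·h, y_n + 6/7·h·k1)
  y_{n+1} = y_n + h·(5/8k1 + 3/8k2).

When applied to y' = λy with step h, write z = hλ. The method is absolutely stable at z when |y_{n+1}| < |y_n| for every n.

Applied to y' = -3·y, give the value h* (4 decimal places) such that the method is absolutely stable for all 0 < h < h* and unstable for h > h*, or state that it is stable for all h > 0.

(-3.1111,0); λ=-3 ⇒ h* = (28/9)/3 = 1.0370.

Test eqn y'=λy, z=hλ:
  k1=λy_n ⇒ h·k1=z·y_n;  k2=λ(1+6/7z)y_n ⇒ h·k2=z(1+6/7z)y_n
  y_{n+1}/y_n = 1 + 5/8z + 3/8z(1+6/7z) = 1 + z + 9/28z²
  so R(z) = 1 + z + 9/28z².

Need |R(x)|<1, x<0.
x=-1.46: |R|=0.2252
R=1: x+9/28x²=0 ⇒ x=−28/9=-3.1111; min R=1−1/(4·9/28)=0.2222>−1
Confirm numerically:
  x=-2.057: |R|=0.30304 <1
  x=-1.950: |R|=0.27223 <1
  x=-1.627: |R|=0.22386 <1
  x=-3.626: |R|=1.60010 >1
  x=-3.582: |R|=1.54216 >1
  x=-3.213: |R|=1.10523 >1
So |R|<1 on (-3.1111, 0).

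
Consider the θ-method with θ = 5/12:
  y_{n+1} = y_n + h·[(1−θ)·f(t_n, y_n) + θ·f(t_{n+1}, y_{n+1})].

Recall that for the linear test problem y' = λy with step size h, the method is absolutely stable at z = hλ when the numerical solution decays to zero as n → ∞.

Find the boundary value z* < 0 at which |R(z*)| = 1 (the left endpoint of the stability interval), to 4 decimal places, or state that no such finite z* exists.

On y'=λy, z=hλ:
  y_{n+1} = y_n + z·[7/12·y_n + 5/12·y_{n+1}] ⇒ (1 − 5/12z)y_{n+1} = (1 + 7/12z)y_n
  R(z) = (1 + 7/12z)/(1 − 5/12z).

Boundary: |R(x)|=1, x<0.
x=-1.27: |R|=0.1695
R=−1: 1+7/12x = −1+5/12x ⇒ -1/6x=2 ⇒ x=2/(-1/6)=-12.0000
Confirm numerically:
  x=-9.605: |R|=0.92020 <1
  x=-8.211: |R|=0.85717 <1
  x=-7.434: |R|=0.81428 <1
  x=-5.103: |R|=0.63231 <1
  x=-12.263: |R|=1.00717 >1
  x=-12.182: |R|=1.00499 >1
Interval (-12.0000, 0).

z* = -12.0000.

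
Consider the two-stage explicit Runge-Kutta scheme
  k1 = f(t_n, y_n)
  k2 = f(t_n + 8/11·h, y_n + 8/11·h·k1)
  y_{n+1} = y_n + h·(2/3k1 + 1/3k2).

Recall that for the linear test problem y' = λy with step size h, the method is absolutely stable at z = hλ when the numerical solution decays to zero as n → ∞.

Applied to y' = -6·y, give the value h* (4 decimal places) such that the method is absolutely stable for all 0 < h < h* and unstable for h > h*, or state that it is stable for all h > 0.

Test eqn y'=λy, z=hλ:
  k1=λy_n ⇒ h·k1=z·y_n;  k2=λ(1+8/11z)y_n ⇒ h·k2=z(1+8/11z)y_n
  y_{n+1}/y_n = 1 + 2/3z + 1/3z(1+8/11z) = 1 + z + 8/33z²
  so R(z) = 1 + z + 8/33z².

Solve |R(x)|<1 on ℝ⁻.
x=-0.32: |R|=0.7048
R=1: x+8/33x²=0 ⇒ x=−33/8=-4.1250; min R=1−1/(4·8/33)=-0.0312>−1
Confirm numerically:
  x=-2.930: |R|=0.15119 <1
  x=-2.906: |R|=0.14123 <1
  x=-2.884: |R|=0.13235 <1
  x=-2.629: |R|=0.04655 <1
  x=-4.703: |R|=1.65899 >1
  x=-4.494: |R|=1.40201 >1
  x=-4.242: |R|=1.12032 >1
Interval (-4.1250, 0).

(-4.1250,0); λ=-6 ⇒ h* = (33/8)/6 = 0.6875.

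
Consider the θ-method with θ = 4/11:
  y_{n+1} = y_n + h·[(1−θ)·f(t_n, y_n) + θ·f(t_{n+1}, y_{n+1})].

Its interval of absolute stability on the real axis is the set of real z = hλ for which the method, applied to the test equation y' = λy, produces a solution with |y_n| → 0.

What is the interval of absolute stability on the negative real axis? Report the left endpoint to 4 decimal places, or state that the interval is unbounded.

(-7.3333, 0).

Set f=λy, z=hλ:
  y_{n+1} = y_n + z·[7/11·y_n + 4/11·y_{n+1}] ⇒ (1 − 4/11z)y_{n+1} = (1 + 7/11z)y_n
  R(z) = (1 + 7/11z)/(1 − 4/11z).

Find x<0 with |R(x)|<1.
x=-1.47: |R|=0.0421
R=−1: 1+7/11x = −1+4/11x ⇒ -3/11x=2 ⇒ x=2/(-3/11)=-7.3333
Confirm numerically:
  x=-6.614: |R|=0.94239 <1
  x=-6.127: |R|=0.89808 <1
  x=-5.594: |R|=0.84366 <1
  x=-5.034: |R|=0.77846 <1
  x=-7.755: |R|=1.03010 >1
  x=-7.502: |R|=1.01234 >1
Interval (-7.3333, 0).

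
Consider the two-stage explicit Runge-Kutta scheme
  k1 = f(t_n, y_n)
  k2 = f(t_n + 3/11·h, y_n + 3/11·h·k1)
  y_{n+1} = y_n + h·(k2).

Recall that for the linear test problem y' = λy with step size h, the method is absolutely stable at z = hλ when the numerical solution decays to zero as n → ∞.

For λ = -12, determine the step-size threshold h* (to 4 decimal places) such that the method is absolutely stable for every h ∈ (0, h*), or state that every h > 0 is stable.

Set f=λy, z=hλ:
  k1=λy_n ⇒ h·k1=z·y_n;  k2=λ(1+3/11z)y_n ⇒ h·k2=z(1+3/11z)y_n
  y_{n+1}/y_n = 1 + z(1+3/11z) = 1 + z + 3/11z²
  Hence R(z) = 1 + z + 3/11z².

Need |R(x)|<1, x<0.
x=-1.57: |R|=0.1022
R=1: x+3/11x²=0 ⇒ x=−11/3=-3.6667; min R=1−1/(4·3/11)=0.0833>−1
Confirm numerically:
  x=-3.159: |R|=0.56262 <1
  x=-3.146: |R|=0.55327 <1
  x=-2.145: |R|=0.10982 <1
  x=-2.118: |R|=0.10543 <1
  x=-4.095: |R|=1.47837 >1
  x=-4.016: |R|=1.38262 >1
  x=-3.864: |R|=1.20795 >1
Interval (-3.6667, 0).

(-3.6667,0); λ=-12 ⇒ h* = (11/3)/12 = 0.3056.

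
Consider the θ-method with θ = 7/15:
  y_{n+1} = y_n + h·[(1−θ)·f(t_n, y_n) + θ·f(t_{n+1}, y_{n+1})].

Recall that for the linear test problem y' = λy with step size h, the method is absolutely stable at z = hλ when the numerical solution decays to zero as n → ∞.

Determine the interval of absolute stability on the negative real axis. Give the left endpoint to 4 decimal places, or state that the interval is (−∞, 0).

Set f=λy, z=hλ:
  y_{n+1} = y_n + z·[8/15·y_n + 7/15·y_{n+1}] ⇒ (1 − 7/15z)y_{n+1} = (1 + 8/15z)y_n
  Hence R(z) = (1 + 8/15z)/(1 − 7/15z).

Boundary: |R(x)|=1, x<0.
x=-1.29: |R|=0.1948
R=−1: 1+8/15x = −1+7/15x ⇒ -1/15x=2 ⇒ x=2/(-1/15)=-30.0000
Confirm numerically:
  x=-28.484: |R|=0.99293 <1
  x=-17.595: |R|=0.91022 <1
  x=-16.020: |R|=0.89004 <1
  x=-14.263: |R|=0.86297 <1
  x=-30.422: |R|=1.00185 >1
  x=-30.339: |R|=1.00149 >1
  x=-30.086: |R|=1.00038 >1
So |R|<1 on (-30.0000, 0).

(-30.0000, 0).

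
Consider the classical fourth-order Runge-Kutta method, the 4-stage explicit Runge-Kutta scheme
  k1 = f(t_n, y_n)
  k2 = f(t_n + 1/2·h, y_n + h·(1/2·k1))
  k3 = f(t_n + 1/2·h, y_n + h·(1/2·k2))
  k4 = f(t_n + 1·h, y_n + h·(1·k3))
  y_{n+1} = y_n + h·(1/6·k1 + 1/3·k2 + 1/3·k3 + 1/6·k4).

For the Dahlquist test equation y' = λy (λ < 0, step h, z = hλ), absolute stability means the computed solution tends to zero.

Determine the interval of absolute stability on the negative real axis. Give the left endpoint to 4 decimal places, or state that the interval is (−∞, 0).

Set f=λy, z=hλ:
  order 4, 4-stage ⇒ R(z)=1+z+z^2/2+z^3/6+z^4/24
  (e.g. R(-0.38)=0.68392, |R|=0.68392)

Boundary: |R(x)|=1, x<0.
x=-0.38: |R|=0.6839
|R(-2.72)|=0.9059 |R(-2.54)|=0.6889 |R(-1.83)|=0.2903
Bisect:
  x_lo=-3.6208 |R|=3.1844  x_hi=-0.2344 |R|=0.7911
  mid=-1.92760 |R|=0.31176 →hi
  mid=-2.77421 |R|=0.98342 →hi
  mid=-3.19752 |R|=1.82143 →lo
  mid=-2.98586 |R|=1.34698 →lo
  mid=-2.88004 |R|=1.15250 →lo
  mid=-2.82712 |R|=1.06492 →lo
  mid=-2.80067 |R|=1.02343 →lo
  mid=-2.78744 |R|=1.00324 →lo
  mid=-2.78082 |R|=0.99328 →hi
  ...
  [-2.78537,-2.78517] ⇒ x*=-2.7853
So |R|<1 on (-2.7853, 0).

(-2.7853, 0).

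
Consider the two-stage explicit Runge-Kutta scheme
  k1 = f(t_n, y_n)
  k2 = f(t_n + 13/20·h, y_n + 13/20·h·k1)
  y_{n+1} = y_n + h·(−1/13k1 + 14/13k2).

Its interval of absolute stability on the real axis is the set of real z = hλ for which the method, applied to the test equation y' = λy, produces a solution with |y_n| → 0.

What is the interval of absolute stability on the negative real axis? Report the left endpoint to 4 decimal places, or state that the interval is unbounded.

z∈(-1.4286,0).

Set f=λy, z=hλ:
  k1=λy_n ⇒ h·k1=z·y_n;  k2=λ(1+13/20z)y_n ⇒ h·k2=z(1+13/20z)y_n
  y_{n+1}/y_n = 1 − 1/13z + 14/13z(1+13/20z) = 1 + z + 7/10z²
  Hence R(z) = 1 + z + 7/10z².

Solve |R(x)|<1 on ℝ⁻.
x=-1.01: |R|=0.7041
R=1: x+7/10x²=0 ⇒ x=−10/7=-1.4286; min R=1−1/(4·7/10)=0.6429>−1
Confirm numerically:
  x=-1.374: |R|=0.94751 <1
  x=-0.915: |R|=0.67106 <1
  x=-0.865: |R|=0.65876 <1
  x=-0.590: |R|=0.65367 <1
  x=-1.849: |R|=1.54416 >1
  x=-1.745: |R|=1.38652 >1
Stable set (-1.4286, 0).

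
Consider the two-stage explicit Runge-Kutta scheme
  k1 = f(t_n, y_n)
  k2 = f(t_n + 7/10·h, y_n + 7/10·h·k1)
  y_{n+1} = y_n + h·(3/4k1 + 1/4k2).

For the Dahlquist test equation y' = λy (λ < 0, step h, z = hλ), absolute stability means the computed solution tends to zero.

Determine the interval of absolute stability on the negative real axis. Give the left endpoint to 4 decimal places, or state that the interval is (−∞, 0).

(-5.7143, 0).

Test eqn y'=λy, z=hλ:
  k1=λy_n ⇒ h·k1=z·y_n;  k2=λ(1+7/10z)y_n ⇒ h·k2=z(1+7/10z)y_n
  y_{n+1}/y_n = 1 + 3/4z + 1/4z(1+7/10z) = 1 + z + 7/40z²
  ⇒ R(z) = 1 + z + 7/40z².

Solve |R(x)|<1 on ℝ⁻.
x=-0.57: |R|=0.4869
R=1: x+7/40x²=0 ⇒ x=−40/7=-5.7143; min R=1−1/(4·7/40)=-0.4286>−1
Confirm numerically:
  x=-4.040: |R|=0.18372 <1
  x=-2.788: |R|=0.42773 <1
  x=-2.675: |R|=0.42277 <1
  x=-6.036: |R|=1.33983 >1
  x=-5.963: |R|=1.25954 >1
So |R|<1 on (-5.7143, 0).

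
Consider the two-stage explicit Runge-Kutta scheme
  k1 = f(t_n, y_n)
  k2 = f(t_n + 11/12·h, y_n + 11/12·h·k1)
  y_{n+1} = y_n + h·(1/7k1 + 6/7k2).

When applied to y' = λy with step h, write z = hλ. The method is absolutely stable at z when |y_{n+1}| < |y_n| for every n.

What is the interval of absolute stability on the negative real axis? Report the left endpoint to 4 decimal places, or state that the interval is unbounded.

z∈(-1.2727,0).

With y'=λy (z=hλ):
  k1=λy_n ⇒ h·k1=z·y_n;  k2=λ(1+11/12z)y_n ⇒ h·k2=z(1+11/12z)y_n
  y_{n+1}/y_n = 1 + 1/7z + 6/7z(1+11/12z) = 1 + z + 11/14z²
  R(z) = 1 + z + 11/14z².

Need |R(x)|<1, x<0.
x=-0.45: |R|=0.7091
R=1: x+11/14x²=0 ⇒ x=−14/11=-1.2727; min R=1−1/(4·11/14)=0.6818>−1
Confirm numerically:
  x=-0.760: |R|=0.69383 <1
  x=-0.698: |R|=0.68480 <1
  x=-0.555: |R|=0.68702 <1
  x=-1.570: |R|=1.36671 >1
  x=-1.343: |R|=1.07415 >1
So |R|<1 on (-1.2727, 0).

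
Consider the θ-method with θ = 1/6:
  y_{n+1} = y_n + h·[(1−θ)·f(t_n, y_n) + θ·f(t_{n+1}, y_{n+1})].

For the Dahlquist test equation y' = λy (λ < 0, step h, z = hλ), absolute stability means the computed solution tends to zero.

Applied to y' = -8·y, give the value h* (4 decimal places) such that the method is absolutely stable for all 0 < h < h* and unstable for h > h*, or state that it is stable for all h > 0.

(-3.0000,0); λ=-8 ⇒ h* = (3)/8 = 0.3750.

Test eqn y'=λy, z=hλ:
  y_{n+1} = y_n + z·[5/6·y_n + 1/6·y_{n+1}] ⇒ (1 − 1/6z)y_{n+1} = (1 + 5/6z)y_n
  ⇒ R(z) = (1 + 5/6z)/(1 − 1/6z).

Boundary: |R(x)|=1, x<0.
x=-1.33: |R|=0.0887
R=−1: 1+5/6x = −1+1/6x ⇒ -2/3x=2 ⇒ x=2/(-2/3)=-3.0000
Confirm numerically:
  x=-2.978: |R|=0.99020 <1
  x=-2.822: |R|=0.91929 <1
  x=-1.802: |R|=0.38580 <1
  x=-3.153: |R|=1.06686 >1
  x=-3.096: |R|=1.04222 >1
Interval (-3.0000, 0).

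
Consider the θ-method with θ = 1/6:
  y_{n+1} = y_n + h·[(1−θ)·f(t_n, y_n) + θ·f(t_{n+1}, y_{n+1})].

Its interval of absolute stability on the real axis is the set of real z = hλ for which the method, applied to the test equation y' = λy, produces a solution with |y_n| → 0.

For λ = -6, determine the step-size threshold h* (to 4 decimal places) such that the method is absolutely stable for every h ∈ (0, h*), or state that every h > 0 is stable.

Test eqn y'=λy, z=hλ:
  y_{n+1} = y_n + z·[5/6·y_n + 1/6·y_{n+1}] ⇒ (1 − 1/6z)y_{n+1} = (1 + 5/6z)y_n
  so R(z) = (1 + 5/6z)/(1 − 1/6z).

Solve |R(x)|<1 on ℝ⁻.
x=-1.62: |R|=0.2756
R=−1: 1+5/6x = −1+1/6x ⇒ -2/3x=2 ⇒ x=2/(-2/3)=-3.0000
Confirm numerically:
  x=-2.826: |R|=0.92114 <1
  x=-2.060: |R|=0.53350 <1
  x=-1.327: |R|=0.08667 <1
  x=-3.577: |R|=1.24099 >1
  x=-3.398: |R|=1.16940 >1
  x=-3.067: |R|=1.02956 >1
Interval (-3.0000, 0).

(-3.0000,0); λ=-6 ⇒ h* = (3)/6 = 0.5000.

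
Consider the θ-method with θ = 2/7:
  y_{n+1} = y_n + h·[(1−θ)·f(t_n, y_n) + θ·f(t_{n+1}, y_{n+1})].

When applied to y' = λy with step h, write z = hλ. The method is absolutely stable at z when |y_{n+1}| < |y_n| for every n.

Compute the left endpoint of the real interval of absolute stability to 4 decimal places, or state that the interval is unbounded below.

left endpoint -4.6667.

Set f=λy, z=hλ:
  y_{n+1} = y_n + z·[5/7·y_n + 2/7·y_{n+1}] ⇒ (1 − 2/7z)y_{n+1} = (1 + 5/7z)y_n
  R(z) = (1 + 5/7z)/(1 − 2/7z).

Need |R(x)|<1, x<0.
x=-1.22: |R|=0.0953
R=−1: 1+5/7x = −1+2/7x ⇒ -3/7x=2 ⇒ x=2/(-3/7)=-4.6667
Confirm numerically:
  x=-4.338: |R|=0.93710 <1
  x=-3.345: |R|=0.71037 <1
  x=-2.380: |R|=0.41667 <1
  x=-2.236: |R|=0.36437 <1
  x=-5.183: |R|=1.08920 >1
  x=-4.942: |R|=1.04892 >1
Stable set (-4.6667, 0).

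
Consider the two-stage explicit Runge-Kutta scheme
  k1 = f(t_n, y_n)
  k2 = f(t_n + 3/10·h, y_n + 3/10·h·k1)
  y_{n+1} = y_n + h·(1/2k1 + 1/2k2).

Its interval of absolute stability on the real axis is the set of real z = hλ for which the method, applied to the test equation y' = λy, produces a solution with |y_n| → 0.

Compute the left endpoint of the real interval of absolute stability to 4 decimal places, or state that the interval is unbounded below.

Test eqn y'=λy, z=hλ:
  k1=λy_n ⇒ h·k1=z·y_n;  k2=λ(1+3/10z)y_n ⇒ h·k2=z(1+3/10z)y_n
  y_{n+1}/y_n = 1 + 1/2z + 1/2z(1+3/10z) = 1 + z + 3/20z²
  R(z) = 1 + z + 3/20z².

Find x<0 with |R(x)|<1.
x=-0.46: |R|=0.5717
R=1: x+3/20x²=0 ⇒ x=−20/3=-6.6667; min R=1−1/(4·3/20)=-0.6667>−1
Confirm numerically:
  x=-6.304: |R|=0.65706 <1
  x=-5.679: |R|=0.15866 <1
  x=-4.695: |R|=0.38855 <1
  x=-3.888: |R|=0.62052 <1
  x=-7.062: |R|=1.41878 >1
  x=-6.741: |R|=1.07516 >1
Stable set (-6.6667, 0).

left endpoint -6.6667.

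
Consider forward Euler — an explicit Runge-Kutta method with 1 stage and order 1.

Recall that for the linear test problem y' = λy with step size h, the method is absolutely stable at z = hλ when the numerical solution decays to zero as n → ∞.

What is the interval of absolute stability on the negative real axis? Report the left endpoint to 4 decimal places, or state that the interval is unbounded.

On y'=λy, z=hλ:
  order 1, 1-stage ⇒ R(z)=1+z
  (e.g. R(-0.31)=0.69000, |R|=0.69000)

Boundary: |R(x)|=1, x<0.
x=-0.31: |R|=0.6900
|R(-2.26)|=1.2600 |R(-2.17)|=1.1700 |R(-1.1)|=0.1000
Bisect:
  x_lo=-2.5305 |R|=1.5305  x_hi=-0.3699 |R|=0.6301
  mid=-1.45021 |R|=0.45021 →hi
  mid=-1.99037 |R|=0.99037 →hi
  mid=-2.26045 |R|=1.26045 →lo
  mid=-2.12541 |R|=1.12541 →lo
  mid=-2.05789 |R|=1.05789 →lo
  mid=-2.02413 |R|=1.02413 →lo
  mid=-2.00725 |R|=1.00725 →lo
  mid=-1.99881 |R|=0.99881 →hi
  ...
  [-2.00012,-1.99999] ⇒ x*=-2.0000
Stable set (-2.0000, 0).

(-2.0000, 0).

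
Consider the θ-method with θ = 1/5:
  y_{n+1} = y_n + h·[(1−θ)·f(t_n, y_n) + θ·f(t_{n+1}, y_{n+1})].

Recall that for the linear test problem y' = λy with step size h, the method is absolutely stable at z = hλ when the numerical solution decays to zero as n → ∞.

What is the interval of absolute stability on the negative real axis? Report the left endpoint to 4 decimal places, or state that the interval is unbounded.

With y'=λy (z=hλ):
  y_{n+1} = y_n + z·[4/5·y_n + 1/5·y_{n+1}] ⇒ (1 − 1/5z)y_{n+1} = (1 + 4/5z)y_n
  ⇒ R(z) = (1 + 4/5z)/(1 − 1/5z).

Find x<0 with |R(x)|<1.
x=-0.39: |R|=0.6382
R=−1: 1+4/5x = −1+1/5x ⇒ -3/5x=2 ⇒ x=2/(-3/5)=-3.3333
Confirm numerically:
  x=-3.279: |R|=0.98031 <1
  x=-2.888: |R|=0.83063 <1
  x=-1.368: |R|=0.07412 <1
  x=-3.690: |R|=1.12313 >1
  x=-3.575: |R|=1.08455 >1
So |R|<1 on (-3.3333, 0).

(-3.3333, 0).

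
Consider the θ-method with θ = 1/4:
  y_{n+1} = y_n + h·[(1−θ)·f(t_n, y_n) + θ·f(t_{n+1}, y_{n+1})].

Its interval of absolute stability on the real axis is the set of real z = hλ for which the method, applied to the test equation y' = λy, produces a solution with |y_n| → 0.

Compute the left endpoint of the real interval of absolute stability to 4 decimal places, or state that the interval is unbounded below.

z* = -4.0000.

With y'=λy (z=hλ):
  y_{n+1} = y_n + z·[3/4·y_n + 1/4·y_{n+1}] ⇒ (1 − 1/4z)y_{n+1} = (1 + 3/4z)y_n
  so R(z) = (1 + 3/4z)/(1 − 1/4z).

Need |R(x)|<1, x<0.
x=-1.76: |R|=0.2222
R=−1: 1+3/4x = −1+1/4x ⇒ -1/2x=2 ⇒ x=2/(-1/2)=-4.0000
Confirm numerically:
  x=-3.574: |R|=0.88751 <1
  x=-3.359: |R|=0.82579 <1
  x=-2.513: |R|=0.54337 <1
  x=-1.853: |R|=0.26636 <1
  x=-4.556: |R|=1.12997 >1
  x=-4.484: |R|=1.11410 >1
Stable set (-4.0000, 0).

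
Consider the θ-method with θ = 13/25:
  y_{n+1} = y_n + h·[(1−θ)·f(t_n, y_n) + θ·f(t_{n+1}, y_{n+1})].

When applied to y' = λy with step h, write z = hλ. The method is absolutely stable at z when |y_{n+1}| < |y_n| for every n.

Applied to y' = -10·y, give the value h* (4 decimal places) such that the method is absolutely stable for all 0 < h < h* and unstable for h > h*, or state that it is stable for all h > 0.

Test eqn y'=λy, z=hλ:
  y_{n+1} = y_n + z·[12/25·y_n + 13/25·y_{n+1}] ⇒ (1 − 13/25z)y_{n+1} = (1 + 12/25z)y_n
  R(z) = (1 + 12/25z)/(1 − 13/25z).

Find x<0 with |R(x)|<1.
x=-0.76: |R|=0.4553
x=-2: |R|=0.0196
x=-10: |R|=0.6129
x=-100: |R|=0.8868
θ=13/25≥1/2 ⇒ |1+12/25x|<|1−13/25x| ∀x<0 ⇒ unbounded interval.

interval (−∞, 0). Any h>0 works for λ=-10.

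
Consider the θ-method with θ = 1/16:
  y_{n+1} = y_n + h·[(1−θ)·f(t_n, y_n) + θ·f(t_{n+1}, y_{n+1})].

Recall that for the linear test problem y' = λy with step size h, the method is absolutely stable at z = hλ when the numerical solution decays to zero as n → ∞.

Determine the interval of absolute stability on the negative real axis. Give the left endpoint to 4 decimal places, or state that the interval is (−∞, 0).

Test eqn y'=λy, z=hλ:
  y_{n+1} = y_n + z·[15/16·y_n + 1/16·y_{n+1}] ⇒ (1 − 1/16z)y_{n+1} = (1 + 15/16z)y_n
  ⇒ R(z) = (1 + 15/16z)/(1 − 1/16z).

Find x<0 with |R(x)|<1.
x=-0.54: |R|=0.4776
R=−1: 1+15/16x = −1+1/16x ⇒ -7/8x=2 ⇒ x=2/(-7/8)=-2.2857
Confirm numerically:
  x=-1.826: |R|=0.63895 <1
  x=-1.288: |R|=0.19204 <1
  x=-1.144: |R|=0.06766 <1
  x=-2.784: |R|=1.37138 >1
  x=-2.468: |R|=1.13818 >1
  x=-2.406: |R|=1.09149 >1
So |R|<1 on (-2.2857, 0).

(-2.2857, 0).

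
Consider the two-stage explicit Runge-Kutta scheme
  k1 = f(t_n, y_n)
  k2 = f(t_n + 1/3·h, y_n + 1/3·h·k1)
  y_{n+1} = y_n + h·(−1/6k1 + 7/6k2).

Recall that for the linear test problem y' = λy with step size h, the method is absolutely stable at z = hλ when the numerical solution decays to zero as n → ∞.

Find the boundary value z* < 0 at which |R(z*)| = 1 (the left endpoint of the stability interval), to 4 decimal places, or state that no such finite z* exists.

left endpoint -2.5714.

Test eqn y'=λy, z=hλ:
  k1=λy_n ⇒ h·k1=z·y_n;  k2=λ(1+1/3z)y_n ⇒ h·k2=z(1+1/3z)y_n
  y_{n+1}/y_n = 1 − 1/6z + 7/6z(1+1/3z) = 1 + z + 7/18z²
  Hence R(z) = 1 + z + 7/18z².

Boundary: |R(x)|=1, x<0.
x=-0.46: |R|=0.6223
R=1: x+7/18x²=0 ⇒ x=−18/7=-2.5714; min R=1−1/(4·7/18)=0.3571>−1
Confirm numerically:
  x=-2.223: |R|=0.69878 <1
  x=-1.442: |R|=0.36664 <1
  x=-1.307: |R|=0.35732 <1
  x=-1.142: |R|=0.36517 <1
  x=-3.110: |R|=1.65137 >1
  x=-3.094: |R|=1.62877 >1
Interval (-2.5714, 0).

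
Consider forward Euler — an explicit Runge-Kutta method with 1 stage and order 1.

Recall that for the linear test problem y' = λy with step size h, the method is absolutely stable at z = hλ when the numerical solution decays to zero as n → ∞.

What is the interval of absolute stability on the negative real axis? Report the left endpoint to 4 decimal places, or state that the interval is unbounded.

(-2.0000, 0).

Test eqn y'=λy, z=hλ:
  order 1, 1-stage ⇒ R(z)=1+z
  (e.g. R(-0.97)=0.03000, |R|=0.03000)

Solve |R(x)|<1 on ℝ⁻.
x=-0.97: |R|=0.0300
|R(-2.12)|=1.1200 |R(-1.13)|=0.1300 |R(-0.88)|=0.1200
Bisect:
  x_lo=-2.3260 |R|=1.3260  x_hi=-0.2178 |R|=0.7822
  mid=-1.27190 |R|=0.27190 →hi
  mid=-1.79897 |R|=0.79897 →hi
  mid=-2.06251 |R|=1.06251 →lo
  mid=-1.93074 |R|=0.93074 →hi
  mid=-1.99663 |R|=0.99663 →hi
  mid=-2.02957 |R|=1.02957 →lo
  mid=-2.01310 |R|=1.01310 →lo
  mid=-2.00486 |R|=1.00486 →lo
  mid=-2.00074 |R|=1.00074 →lo
  ...
  [-2.00010,-1.99997] ⇒ x*=-2.0000
Stable set (-2.0000, 0).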